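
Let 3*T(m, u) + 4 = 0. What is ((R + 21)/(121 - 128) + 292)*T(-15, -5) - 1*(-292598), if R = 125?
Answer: 6136966/21 ≈ 2.9224e+5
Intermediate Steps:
T(m, u) = -4/3 (T(m, u) = -4/3 + (⅓)*0 = -4/3 + 0 = -4/3)
((R + 21)/(121 - 128) + 292)*T(-15, -5) - 1*(-292598) = ((125 + 21)/(121 - 128) + 292)*(-4/3) - 1*(-292598) = (146/(-7) + 292)*(-4/3) + 292598 = (146*(-⅐) + 292)*(-4/3) + 292598 = (-146/7 + 292)*(-4/3) + 292598 = (1898/7)*(-4/3) + 292598 = -7592/21 + 292598 = 6136966/21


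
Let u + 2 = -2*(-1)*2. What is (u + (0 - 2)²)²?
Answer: 36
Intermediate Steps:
u = 2 (u = -2 - 2*(-1)*2 = -2 + 2*2 = -2 + 4 = 2)
(u + (0 - 2)²)² = (2 + (0 - 2)²)² = (2 + (-2)²)² = (2 + 4)² = 6² = 36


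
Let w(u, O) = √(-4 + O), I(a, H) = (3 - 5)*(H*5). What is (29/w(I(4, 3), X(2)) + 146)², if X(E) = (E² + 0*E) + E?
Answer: 43473/2 + 4234*√2 ≈ 27724.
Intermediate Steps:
X(E) = E + E² (X(E) = (E² + 0) + E = E² + E = E + E²)
I(a, H) = -10*H
(29/w(I(4, 3), X(2)) + 146)² = (29/(√(-4 + 2*(1 + 2))) + 146)² = (29/(√(-4 + 2*3)) + 146)² = (29/(√(-4 + 6)) + 146)² = (29/(√2) + 146)² = (29*(√2/2) + 146)² = (29*√2/2 + 146)² = (146 + 29*√2/2)²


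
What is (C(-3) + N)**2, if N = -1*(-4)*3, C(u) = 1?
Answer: 169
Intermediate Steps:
N = 12 (N = 4*3 = 12)
(C(-3) + N)**2 = (1 + 12)**2 = 13**2 = 169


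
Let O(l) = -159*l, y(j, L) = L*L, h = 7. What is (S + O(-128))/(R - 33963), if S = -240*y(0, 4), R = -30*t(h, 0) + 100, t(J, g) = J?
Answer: -16512/34073 ≈ -0.48461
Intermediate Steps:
y(j, L) = L**2
R = -110 (R = -30*7 + 100 = -210 + 100 = -110)
S = -3840 (S = -240*4**2 = -240*16 = -3840)
(S + O(-128))/(R - 33963) = (-3840 - 159*(-128))/(-110 - 33963) = (-3840 + 20352)/(-34073) = 16512*(-1/34073) = -16512/34073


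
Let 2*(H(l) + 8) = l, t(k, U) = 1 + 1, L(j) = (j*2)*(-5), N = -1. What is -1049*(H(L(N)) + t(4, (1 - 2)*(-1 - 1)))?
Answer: 1049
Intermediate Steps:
L(j) = -10*j (L(j) = (2*j)*(-5) = -10*j)
t(k, U) = 2
H(l) = -8 + l/2
-1049*(H(L(N)) + t(4, (1 - 2)*(-1 - 1))) = -1049*((-8 + (-10*(-1))/2) + 2) = -1049*((-8 + (1/2)*10) + 2) = -1049*((-8 + 5) + 2) = -1049*(-3 + 2) = -1049*(-1) = 1049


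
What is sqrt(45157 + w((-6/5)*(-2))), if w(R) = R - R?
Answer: sqrt(45157) ≈ 212.50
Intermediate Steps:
w(R) = 0
sqrt(45157 + w((-6/5)*(-2))) = sqrt(45157 + 0) = sqrt(45157)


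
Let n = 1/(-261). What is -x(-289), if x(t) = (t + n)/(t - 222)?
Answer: -75430/133371 ≈ -0.56557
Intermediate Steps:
n = -1/261 ≈ -0.0038314
x(t) = (-1/261 + t)/(-222 + t) (x(t) = (t - 1/261)/(t - 222) = (-1/261 + t)/(-222 + t))
-x(-289) = -(-1/261 - 289)/(-222 - 289) = -(-75430)/((-511)*261) = -(-1)*(-75430)/(511*261) = -1*75430/133371 = -75430/133371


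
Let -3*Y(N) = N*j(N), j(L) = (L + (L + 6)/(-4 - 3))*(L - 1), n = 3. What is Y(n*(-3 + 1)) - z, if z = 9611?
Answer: -9527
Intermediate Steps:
j(L) = (-1 + L)*(-6/7 + 6*L/7) (j(L) = (L + (6 + L)/(-7))*(-1 + L) = (L + (6 + L)*(-⅐))*(-1 + L) = (L + (-6/7 - L/7))*(-1 + L) = (-6/7 + 6*L/7)*(-1 + L) = (-1 + L)*(-6/7 + 6*L/7))
Y(N) = -N*(6/7 - 12*N/7 + 6*N²/7)/3
Y(n*(-3 + 1)) - z = 2*(3*(-3 + 1))*(-1 - (3*(-3 + 1))² + 2*(3*(-3 + 1)))/7 - 1*9611 = 2*(3*(-2))*(-1 - (3*(-2))² + 2*(3*(-2)))/7 - 9611 = (2/7)*(-6)*(-1 - 1*(-6)² + 2*(-6)) - 9611 = (2/7)*(-6)*(-1 - 1*36 - 12) - 9611 = (2/7)*(-6)*(-1 - 36 - 12) - 9611 = (2/7)*(-6)*(-49) - 9611 = 84 - 9611 = -9527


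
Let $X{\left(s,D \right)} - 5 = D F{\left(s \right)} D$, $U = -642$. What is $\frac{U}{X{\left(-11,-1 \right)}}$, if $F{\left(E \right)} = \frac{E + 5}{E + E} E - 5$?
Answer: $214$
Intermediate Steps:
$F{\left(E \right)} = - \frac{5}{2} + \frac{E}{2}$ ($F{\left(E \right)} = \frac{5 + E}{2 E} E - 5 = \left(\frac{5}{2} + \frac{E}{2}\right) - 5 = - \frac{5}{2} + \frac{E}{2}$)
$X{\left(s,D \right)} = 5 + D^{2} \left(- \frac{5}{2} + \frac{s}{2}\right)$ ($X{\left(s,D \right)} = 5 + D \left(- \frac{5}{2} + \frac{s}{2}\right) D = 5 + D^{2} \left(- \frac{5}{2} + \frac{s}{2}\right)$)
$\frac{U}{X{\left(-11,-1 \right)}} = - \frac{642}{5 + \frac{\left(-1\right)^{2} \left(-5 - 11\right)}{2}} = - \frac{642}{5 + \frac{1}{2} \cdot 1 \left(-16\right)} = - \frac{642}{5 - 8} = - \frac{642}{-3} = \left(-642\right) \left(- \frac{1}{3}\right) = 214$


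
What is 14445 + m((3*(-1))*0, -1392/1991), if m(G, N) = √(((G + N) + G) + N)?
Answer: 14445 + 4*I*√346434/1991 ≈ 14445.0 + 1.1825*I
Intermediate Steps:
m(G, N) = √(2*G + 2*N) (m(G, N) = √((N + 2*G) + N) = √(2*G + 2*N))
14445 + m((3*(-1))*0, -1392/1991) = 14445 + √(2*((3*(-1))*0) + 2*(-1392/1991)) = 14445 + √(2*(-3*0) + 2*(-1392*1/1991)) = 14445 + √(2*0 + 2*(-1392/1991)) = 14445 + √(0 - 2784/1991) = 14445 + √(-2784/1991) = 14445 + 4*I*√346434/1991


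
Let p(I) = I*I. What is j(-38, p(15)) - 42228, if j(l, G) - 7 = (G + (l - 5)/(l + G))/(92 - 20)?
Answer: -71052689/1683 ≈ -42218.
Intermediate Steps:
p(I) = I²
j(l, G) = 7 + G/72 + (-5 + l)/(72*(G + l)) (j(l, G) = 7 + (G + (l - 5)/(l + G))/(92 - 20) = 7 + (G + (-5 + l)/(G + l))/72 = 7 + (G + (-5 + l)/(G + l))*(1/72) = 7 + (G/72 + (-5 + l)/(72*(G + l))) = 7 + G/72 + (-5 + l)/(72*(G + l)))
j(-38, p(15)) - 42228 = (-5 + (15²)² + 504*15² + 505*(-38) + 15²*(-38))/(72*(15² - 38)) - 42228 = (-5 + 225² + 504*225 - 19190 + 225*(-38))/(72*(225 - 38)) - 42228 = (1/72)*(-5 + 50625 + 113400 - 19190 - 8550)/187 - 42228 = (1/72)*(1/187)*136280 - 42228 = 17035/1683 - 42228 = -71052689/1683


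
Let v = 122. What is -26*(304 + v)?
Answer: -11076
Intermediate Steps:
-26*(304 + v) = -26*(304 + 122) = -26*426 = -11076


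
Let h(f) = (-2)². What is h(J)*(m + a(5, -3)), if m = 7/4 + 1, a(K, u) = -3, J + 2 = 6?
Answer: -1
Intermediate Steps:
J = 4 (J = -2 + 6 = 4)
h(f) = 4
m = 11/4 (m = 7*(¼) + 1 = 7/4 + 1 = 11/4 ≈ 2.7500)
h(J)*(m + a(5, -3)) = 4*(11/4 - 3) = 4*(-¼) = -1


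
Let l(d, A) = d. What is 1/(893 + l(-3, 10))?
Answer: 1/890 ≈ 0.0011236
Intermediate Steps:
1/(893 + l(-3, 10)) = 1/(893 - 3) = 1/890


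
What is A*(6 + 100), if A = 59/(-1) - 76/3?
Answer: -26818/3 ≈ -8939.3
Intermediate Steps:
A = -253/3 (A = 59*(-1) - 76*⅓ = -59 - 76/3 = -253/3 ≈ -84.333)
A*(6 + 100) = -253*(6 + 100)/3 = -253/3*106 = -26818/3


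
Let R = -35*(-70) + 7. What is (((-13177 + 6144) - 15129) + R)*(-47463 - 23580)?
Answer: 1399902315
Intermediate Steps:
R = 2457 (R = 2450 + 7 = 2457)
(((-13177 + 6144) - 15129) + R)*(-47463 - 23580) = (((-13177 + 6144) - 15129) + 2457)*(-47463 - 23580) = ((-7033 - 15129) + 2457)*(-71043) = (-22162 + 2457)*(-71043) = -19705*(-71043) = 1399902315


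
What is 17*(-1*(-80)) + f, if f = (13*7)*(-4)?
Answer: 996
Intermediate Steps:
f = -364 (f = 91*(-4) = -364)
17*(-1*(-80)) + f = 17*(-1*(-80)) - 364 = 17*80 - 364 = 1360 - 364 = 996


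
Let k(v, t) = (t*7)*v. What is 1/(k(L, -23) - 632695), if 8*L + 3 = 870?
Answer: -8/5201147 ≈ -1.5381e-6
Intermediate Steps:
L = 867/8 (L = -3/8 + (1/8)*870 = -3/8 + 435/4 = 867/8 ≈ 108.38)
k(v, t) = 7*t*v (k(v, t) = (7*t)*v = 7*t*v)
1/(k(L, -23) - 632695) = 1/(7*(-23)*(867/8) - 632695) = 1/(-139587/8 - 632695) = 1/(-5201147/8) = -8/5201147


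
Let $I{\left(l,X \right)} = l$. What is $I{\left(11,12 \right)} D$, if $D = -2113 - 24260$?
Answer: $-290103$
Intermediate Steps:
$D = -26373$
$I{\left(11,12 \right)} D = 11 \left(-26373\right) = -290103$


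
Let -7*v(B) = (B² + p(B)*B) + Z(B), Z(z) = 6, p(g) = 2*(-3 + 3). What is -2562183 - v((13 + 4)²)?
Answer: -17851754/7 ≈ -2.5503e+6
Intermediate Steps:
p(g) = 0 (p(g) = 2*0 = 0)
v(B) = -6/7 - B²/7 (v(B) = -((B² + 0*B) + 6)/7 = -((B² + 0) + 6)/7 = -(B² + 6)/7 = -(6 + B²)/7 = -6/7 - B²/7)
-2562183 - v((13 + 4)²) = -2562183 - (-6/7 - (13 + 4)⁴/7) = -2562183 - (-6/7 - (17²)²/7) = -2562183 - (-6/7 - ⅐*289²) = -2562183 - (-6/7 - ⅐*83521) = -2562183 - (-6/7 - 83521/7) = -2562183 - 1*(-83527/7) = -2562183 + 83527/7 = -17851754/7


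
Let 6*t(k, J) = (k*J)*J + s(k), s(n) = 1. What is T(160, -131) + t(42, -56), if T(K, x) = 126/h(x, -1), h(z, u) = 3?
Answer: 131965/6 ≈ 21994.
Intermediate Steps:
T(K, x) = 42 (T(K, x) = 126/3 = 126*(⅓) = 42)
t(k, J) = ⅙ + k*J²/6 (t(k, J) = ((k*J)*J + 1)/6 = ((J*k)*J + 1)/6 = (k*J² + 1)/6 = (1 + k*J²)/6 = ⅙ + k*J²/6)
T(160, -131) + t(42, -56) = 42 + (⅙ + (⅙)*42*(-56)²) = 42 + (⅙ + (⅙)*42*3136) = 42 + (⅙ + 21952) = 42 + 131713/6 = 131965/6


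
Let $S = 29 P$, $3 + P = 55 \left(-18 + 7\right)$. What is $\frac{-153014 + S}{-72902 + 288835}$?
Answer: $- \frac{170646}{215933} \approx -0.79027$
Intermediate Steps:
$P = -608$ ($P = -3 + 55 \left(-18 + 7\right) = -3 + 55 \left(-11\right) = -3 - 605 = -608$)
$S = -17632$ ($S = 29 \left(-608\right) = -17632$)
$\frac{-153014 + S}{-72902 + 288835} = \frac{-153014 - 17632}{-72902 + 288835} = - \frac{170646}{215933}$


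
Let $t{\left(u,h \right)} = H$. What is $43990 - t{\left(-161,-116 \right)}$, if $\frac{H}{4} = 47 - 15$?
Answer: $43862$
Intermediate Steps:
$H = 128$ ($H = 4 \left(47 - 15\right) = 4 \cdot 32 = 128$)
$t{\left(u,h \right)} = 128$
$43990 - t{\left(-161,-116 \right)} = 43990 - 128 = 43862$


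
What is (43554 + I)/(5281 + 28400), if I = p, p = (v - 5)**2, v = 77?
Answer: 16246/11227 ≈ 1.4470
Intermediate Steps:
p = 5184 (p = (77 - 5)**2 = 72**2 = 5184)
I = 5184
(43554 + I)/(5281 + 28400) = (43554 + 5184)/(5281 + 28400) = 48738/33681 = 48738*(1/33681) = 16246/11227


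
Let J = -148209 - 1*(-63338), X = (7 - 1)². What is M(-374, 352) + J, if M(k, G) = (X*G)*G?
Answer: 4375673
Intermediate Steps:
X = 36 (X = 6² = 36)
M(k, G) = 36*G² (M(k, G) = (36*G)*G = 36*G²)
J = -84871 (J = -148209 + 63338 = -84871)
M(-374, 352) + J = 36*352² - 84871 = 36*123904 - 84871 = 4460544 - 84871 = 4375673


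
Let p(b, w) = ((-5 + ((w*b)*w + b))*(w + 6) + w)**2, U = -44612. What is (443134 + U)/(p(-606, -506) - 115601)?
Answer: 398522/6018534288768418328435 ≈ 6.6216e-17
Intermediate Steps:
p(b, w) = (w + (6 + w)*(-5 + b + b*w**2))**2 (p(b, w) = ((-5 + ((b*w)*w + b))*(6 + w) + w)**2 = ((-5 + (b*w**2 + b))*(6 + w) + w)**2 = ((-5 + (b + b*w**2))*(6 + w) + w)**2 = ((-5 + b + b*w**2)*(6 + w) + w)**2 = ((6 + w)*(-5 + b + b*w**2) + w)**2 = (w + (6 + w)*(-5 + b + b*w**2))**2)
(443134 + U)/(p(-606, -506) - 115601) = (443134 - 44612)/((-30 - 4*(-506) + 6*(-606) - 606*(-506) - 606*(-506)**3 + 6*(-606)*(-506)**2)**2 - 115601) = 398522/((-30 + 2024 - 3636 + 306636 - 606*(-129554216) + 6*(-606)*256036)**2 - 115601) = 398522/((-30 + 2024 - 3636 + 306636 + 78509854896 - 930946896)**2 - 115601) = 398522/(77579212994**2 - 115601) = 398522/(6018534288768418444036 - 115601) = 398522/6018534288768418328435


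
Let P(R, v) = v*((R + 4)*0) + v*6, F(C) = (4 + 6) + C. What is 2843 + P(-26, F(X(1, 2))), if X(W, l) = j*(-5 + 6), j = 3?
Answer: 2921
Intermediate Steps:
X(W, l) = 3 (X(W, l) = 3*(-5 + 6) = 3*1 = 3)
F(C) = 10 + C
P(R, v) = 6*v (P(R, v) = v*((4 + R)*0) + 6*v = v*0 + 6*v = 0 + 6*v = 6*v)
2843 + P(-26, F(X(1, 2))) = 2843 + 6*(10 + 3) = 2843 + 6*13 = 2843 + 78 = 2921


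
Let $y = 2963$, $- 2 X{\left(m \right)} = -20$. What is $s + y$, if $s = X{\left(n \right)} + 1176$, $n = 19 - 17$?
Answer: $4149$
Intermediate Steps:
$n = 2$ ($n = 19 - 17 = 2$)
$X{\left(m \right)} = 10$ ($X{\left(m \right)} = \left(- \frac{1}{2}\right) \left(-20\right) = 10$)
$s = 1186$ ($s = 10 + 1176 = 1186$)
$s + y = 1186 + 2963 = 4149$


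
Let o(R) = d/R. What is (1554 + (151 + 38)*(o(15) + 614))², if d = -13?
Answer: 344781526761/25 ≈ 1.3791e+10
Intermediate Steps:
o(R) = -13/R
(1554 + (151 + 38)*(o(15) + 614))² = (1554 + (151 + 38)*(-13/15 + 614))² = (1554 + 189*(-13*1/15 + 614))² = (1554 + 189*(-13/15 + 614))² = (1554 + 189*(9197/15))² = (1554 + 579411/5)² = (587181/5)² = 344781526761/25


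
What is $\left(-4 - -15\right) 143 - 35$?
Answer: $1538$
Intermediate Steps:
$\left(-4 - -15\right) 143 - 35 = \left(-4 + 15\right) 143 - 35 = 11 \cdot 143 - 35 = 1573 - 35 = 1538$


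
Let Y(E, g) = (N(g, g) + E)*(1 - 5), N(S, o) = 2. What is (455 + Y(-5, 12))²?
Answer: 218089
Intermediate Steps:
Y(E, g) = -8 - 4*E (Y(E, g) = (2 + E)*(1 - 5) = (2 + E)*(-4) = -8 - 4*E)
(455 + Y(-5, 12))² = (455 + (-8 - 4*(-5)))² = (455 + (-8 + 20))² = (455 + 12)² = 467² = 218089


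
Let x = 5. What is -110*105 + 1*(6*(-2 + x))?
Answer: -11532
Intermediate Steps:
-110*105 + 1*(6*(-2 + x)) = -110*105 + 1*(6*(-2 + 5)) = -11550 + 1*(6*3) = -11550 + 1*18 = -11550 + 18 = -11532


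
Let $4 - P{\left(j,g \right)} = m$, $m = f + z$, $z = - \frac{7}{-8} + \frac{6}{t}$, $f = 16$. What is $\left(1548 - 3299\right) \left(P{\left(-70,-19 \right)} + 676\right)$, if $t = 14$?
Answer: $- \frac{64981361}{56} \approx -1.1604 \cdot 10^{6}$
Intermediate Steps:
$z = \frac{73}{56}$ ($z = - \frac{7}{-8} + \frac{6}{14} = \left(-7\right) \left(- \frac{1}{8}\right) + 6 \cdot \frac{1}{14} = \frac{7}{8} + \frac{3}{7} = \frac{73}{56} \approx 1.3036$)
$m = \frac{969}{56}$ ($m = 16 + \frac{73}{56} = \frac{969}{56} \approx 17.304$)
$P{\left(j,g \right)} = - \frac{745}{56}$ ($P{\left(j,g \right)} = 4 - \frac{969}{56} = - \frac{745}{56}$)
$\left(1548 - 3299\right) \left(P{\left(-70,-19 \right)} + 676\right) = \left(1548 - 3299\right) \left(- \frac{745}{56} + 676\right) = \left(-1751\right) \frac{37111}{56} = - \frac{64981361}{56}$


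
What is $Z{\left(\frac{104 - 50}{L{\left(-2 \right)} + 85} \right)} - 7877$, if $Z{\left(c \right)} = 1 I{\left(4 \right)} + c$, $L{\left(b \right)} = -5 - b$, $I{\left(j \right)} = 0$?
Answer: $- \frac{322930}{41} \approx -7876.3$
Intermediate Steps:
$Z{\left(c \right)} = c$ ($Z{\left(c \right)} = 1 \cdot 0 + c = 0 + c = c$)
$Z{\left(\frac{104 - 50}{L{\left(-2 \right)} + 85} \right)} - 7877 = \frac{104 - 50}{\left(-5 - -2\right) + 85} - 7877 = \frac{54}{\left(-5 + 2\right) + 85} - 7877 = \frac{54}{-3 + 85} - 7877 = \frac{54}{82} - 7877 = 54 \cdot \frac{1}{82} - 7877 = \frac{27}{41} - 7877 = - \frac{322930}{41}$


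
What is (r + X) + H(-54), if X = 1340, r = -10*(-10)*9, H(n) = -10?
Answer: 2230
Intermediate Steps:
r = 900 (r = 100*9 = 900)
(r + X) + H(-54) = (900 + 1340) - 10 = 2240 - 10 = 2230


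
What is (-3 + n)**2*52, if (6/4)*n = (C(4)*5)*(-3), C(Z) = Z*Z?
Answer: 1381588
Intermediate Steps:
C(Z) = Z**2
n = -160 (n = 2*((4**2*5)*(-3))/3 = 2*((16*5)*(-3))/3 = 2*(80*(-3))/3 = (2/3)*(-240) = -160)
(-3 + n)**2*52 = (-3 - 160)**2*52 = (-163)**2*52 = 26569*52 = 1381588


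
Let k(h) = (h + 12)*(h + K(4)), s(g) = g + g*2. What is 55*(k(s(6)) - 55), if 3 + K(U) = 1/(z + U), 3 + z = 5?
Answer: 22000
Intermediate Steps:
z = 2 (z = -3 + 5 = 2)
s(g) = 3*g (s(g) = g + 2*g = 3*g)
K(U) = -3 + 1/(2 + U)
k(h) = (12 + h)*(-17/6 + h) (k(h) = (h + 12)*(h + (-5 - 3*4)/(2 + 4)) = (12 + h)*(h + (-5 - 12)/6) = (12 + h)*(h + (⅙)*(-17)) = (12 + h)*(h - 17/6) = (12 + h)*(-17/6 + h))
55*(k(s(6)) - 55) = 55*((-34 + (3*6)² + 55*(3*6)/6) - 55) = 55*((-34 + 18² + (55/6)*18) - 55) = 55*((-34 + 324 + 165) - 55) = 55*(455 - 55) = 55*400 = 22000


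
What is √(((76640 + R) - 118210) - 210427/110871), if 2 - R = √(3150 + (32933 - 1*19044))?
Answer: √(-56776991733445 - 1365819849*√17039)/36957 ≈ 204.21*I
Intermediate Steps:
R = 2 - √17039 (R = 2 - √(3150 + (32933 - 1*19044)) = 2 - √(3150 + (32933 - 19044)) = 2 - √(3150 + 13889) = 2 - √17039 ≈ -128.53)
√(((76640 + R) - 118210) - 210427/110871) = √(((76640 + (2 - √17039)) - 118210) - 210427/110871) = √(((76642 - √17039) - 118210) - 210427*1/110871) = √((-41568 - √17039) - 210427/110871) = √(-4608896155/110871 - √17039)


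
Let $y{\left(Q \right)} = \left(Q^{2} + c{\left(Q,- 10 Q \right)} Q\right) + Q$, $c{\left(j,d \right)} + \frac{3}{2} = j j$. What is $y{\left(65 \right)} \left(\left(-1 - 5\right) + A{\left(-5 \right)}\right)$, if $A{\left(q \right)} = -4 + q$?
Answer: $- \frac{8364525}{2} \approx -4.1823 \cdot 10^{6}$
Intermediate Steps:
$c{\left(j,d \right)} = - \frac{3}{2} + j^{2}$ ($c{\left(j,d \right)} = - \frac{3}{2} + j j = - \frac{3}{2} + j^{2}$)
$y{\left(Q \right)} = Q + Q^{2} + Q \left(- \frac{3}{2} + Q^{2}\right)$ ($y{\left(Q \right)} = \left(Q^{2} + \left(- \frac{3}{2} + Q^{2}\right) Q\right) + Q = \left(Q^{2} + Q \left(- \frac{3}{2} + Q^{2}\right)\right) + Q = Q + Q^{2} + Q \left(- \frac{3}{2} + Q^{2}\right)$)
$y{\left(65 \right)} \left(\left(-1 - 5\right) + A{\left(-5 \right)}\right) = 65 \left(- \frac{1}{2} + 65 + 65^{2}\right) \left(\left(-1 - 5\right) - 9\right) = 65 \left(- \frac{1}{2} + 65 + 4225\right) \left(-6 - 9\right) = 65 \cdot \frac{8579}{2} \left(-15\right) = \frac{557635}{2} \left(-15\right) = - \frac{8364525}{2}$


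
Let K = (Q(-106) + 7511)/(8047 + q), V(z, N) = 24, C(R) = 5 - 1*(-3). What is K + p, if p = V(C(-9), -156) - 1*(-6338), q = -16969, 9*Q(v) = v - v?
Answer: 56754253/8922 ≈ 6361.2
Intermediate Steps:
Q(v) = 0 (Q(v) = (v - v)/9 = (⅑)*0 = 0)
C(R) = 8 (C(R) = 5 + 3 = 8)
p = 6362 (p = 24 - 1*(-6338) = 24 + 6338 = 6362)
K = -7511/8922 (K = (0 + 7511)/(8047 - 16969) = 7511/(-8922) = 7511*(-1/8922) = -7511/8922 ≈ -0.84185)
K + p = -7511/8922 + 6362 = 56754253/8922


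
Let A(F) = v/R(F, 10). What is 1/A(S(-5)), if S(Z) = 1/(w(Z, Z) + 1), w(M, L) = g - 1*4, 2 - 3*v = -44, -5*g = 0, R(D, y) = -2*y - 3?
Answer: -3/2 ≈ -1.5000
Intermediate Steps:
R(D, y) = -3 - 2*y
g = 0 (g = -⅕*0 = 0)
v = 46/3 (v = ⅔ - ⅓*(-44) = ⅔ + 44/3 = 46/3 ≈ 15.333)
w(M, L) = -4 (w(M, L) = 0 - 1*4 = 0 - 4 = -4)
S(Z) = -⅓ (S(Z) = 1/(-4 + 1) = 1/(-3) = -⅓)
A(F) = -⅔ (A(F) = 46/(3*(-3 - 2*10)) = 46/(3*(-3 - 20)) = (46/3)/(-23) = (46/3)*(-1/23) = -⅔)
1/A(S(-5)) = 1/(-⅔) = -3/2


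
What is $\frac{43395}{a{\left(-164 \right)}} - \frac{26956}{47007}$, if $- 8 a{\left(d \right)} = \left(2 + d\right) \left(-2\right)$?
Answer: $- \frac{50394086}{47007} \approx -1072.1$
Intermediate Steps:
$a{\left(d \right)} = \frac{1}{2} + \frac{d}{4}$ ($a{\left(d \right)} = - \frac{\left(2 + d\right) \left(-2\right)}{8} = - \frac{-4 - 2 d}{8} = \frac{1}{2} + \frac{d}{4}$)
$\frac{43395}{a{\left(-164 \right)}} - \frac{26956}{47007} = \frac{43395}{\frac{1}{2} + \frac{1}{4} \left(-164\right)} - \frac{26956}{47007} = \frac{43395}{\frac{1}{2} - 41} - \frac{26956}{47007} = \frac{43395}{- \frac{81}{2}} - \frac{26956}{47007} = 43395 \left(- \frac{2}{81}\right) - \frac{26956}{47007} = - \frac{28930}{27} - \frac{26956}{47007} = - \frac{50394086}{47007}$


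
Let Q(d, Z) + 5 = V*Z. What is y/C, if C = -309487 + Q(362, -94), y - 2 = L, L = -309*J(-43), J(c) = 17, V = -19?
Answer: 5251/307706 ≈ 0.017065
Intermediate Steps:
Q(d, Z) = -5 - 19*Z
L = -5253 (L = -309*17 = -5253)
y = -5251 (y = 2 - 5253 = -5251)
C = -307706 (C = -309487 + (-5 - 19*(-94)) = -309487 + (-5 + 1786) = -309487 + 1781 = -307706)
y/C = -5251/(-307706) = -5251*(-1/307706) = 5251/307706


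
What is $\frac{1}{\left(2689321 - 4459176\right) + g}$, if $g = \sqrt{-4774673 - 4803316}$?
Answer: $- \frac{1769855}{3132396299014} - \frac{3 i \sqrt{1064221}}{3132396299014} \approx -5.6502 \cdot 10^{-7} - 9.8801 \cdot 10^{-10} i$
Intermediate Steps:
$g = 3 i \sqrt{1064221}$ ($g = \sqrt{-9577989} = 3 i \sqrt{1064221} \approx 3094.8 i$)
$\frac{1}{\left(2689321 - 4459176\right) + g} = \frac{1}{\left(2689321 - 4459176\right) + 3 i \sqrt{1064221}} = \frac{1}{-1769855 + 3 i \sqrt{1064221}}$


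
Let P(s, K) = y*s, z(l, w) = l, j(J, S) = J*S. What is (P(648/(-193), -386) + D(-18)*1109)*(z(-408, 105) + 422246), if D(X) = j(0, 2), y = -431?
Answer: 117814291344/193 ≈ 6.1044e+8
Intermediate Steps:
D(X) = 0 (D(X) = 0*2 = 0)
P(s, K) = -431*s
(P(648/(-193), -386) + D(-18)*1109)*(z(-408, 105) + 422246) = (-279288/(-193) + 0*1109)*(-408 + 422246) = (-279288*(-1)/193 + 0)*421838 = (-431*(-648/193) + 0)*421838 = (279288/193 + 0)*421838 = (279288/193)*421838 = 117814291344/193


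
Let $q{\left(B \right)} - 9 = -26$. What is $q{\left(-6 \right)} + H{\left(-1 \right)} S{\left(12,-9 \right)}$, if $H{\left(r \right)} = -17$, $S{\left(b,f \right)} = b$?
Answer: $-221$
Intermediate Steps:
$q{\left(B \right)} = -17$ ($q{\left(B \right)} = 9 - 26 = -17$)
$q{\left(-6 \right)} + H{\left(-1 \right)} S{\left(12,-9 \right)} = -17 - 204 = -221$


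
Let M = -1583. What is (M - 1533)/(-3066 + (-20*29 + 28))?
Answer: 1558/1809 ≈ 0.86125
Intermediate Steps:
(M - 1533)/(-3066 + (-20*29 + 28)) = (-1583 - 1533)/(-3066 + (-20*29 + 28)) = -3116/(-3066 + (-580 + 28)) = -3116/(-3066 - 552) = -3116/(-3618) = -3116*(-1/3618) = 1558/1809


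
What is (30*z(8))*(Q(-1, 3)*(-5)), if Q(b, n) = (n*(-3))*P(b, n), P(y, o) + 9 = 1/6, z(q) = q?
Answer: -95400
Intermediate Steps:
P(y, o) = -53/6 (P(y, o) = -9 + 1/6 = -9 + ⅙ = -53/6)
Q(b, n) = 53*n/2 (Q(b, n) = (n*(-3))*(-53/6) = -3*n*(-53/6) = 53*n/2)
(30*z(8))*(Q(-1, 3)*(-5)) = (30*8)*(((53/2)*3)*(-5)) = 240*((159/2)*(-5)) = 240*(-795/2) = -95400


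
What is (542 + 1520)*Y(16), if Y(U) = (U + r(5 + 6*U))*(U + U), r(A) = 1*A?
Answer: 7720128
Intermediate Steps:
r(A) = A
Y(U) = 2*U*(5 + 7*U) (Y(U) = (U + (5 + 6*U))*(U + U) = (5 + 7*U)*(2*U) = 2*U*(5 + 7*U))
(542 + 1520)*Y(16) = (542 + 1520)*(2*16*(5 + 7*16)) = 2062*(2*16*(5 + 112)) = 2062*(2*16*117) = 2062*3744 = 7720128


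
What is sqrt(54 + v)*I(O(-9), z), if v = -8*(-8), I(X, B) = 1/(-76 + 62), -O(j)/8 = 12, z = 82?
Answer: -sqrt(118)/14 ≈ -0.77591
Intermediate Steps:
O(j) = -96 (O(j) = -8*12 = -96)
I(X, B) = -1/14 (I(X, B) = 1/(-14) = -1/14)
v = 64
sqrt(54 + v)*I(O(-9), z) = sqrt(54 + 64)*(-1/14) = sqrt(118)*(-1/14) = -sqrt(118)/14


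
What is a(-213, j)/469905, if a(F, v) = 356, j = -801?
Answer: 356/469905 ≈ 0.00075760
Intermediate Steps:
a(-213, j)/469905 = 356/469905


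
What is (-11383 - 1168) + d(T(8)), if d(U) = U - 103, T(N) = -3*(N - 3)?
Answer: -12669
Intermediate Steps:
T(N) = 9 - 3*N (T(N) = -3*(-3 + N) = 9 - 3*N)
d(U) = -103 + U
(-11383 - 1168) + d(T(8)) = (-11383 - 1168) + (-103 + (9 - 3*8)) = -12551 + (-103 + (9 - 24)) = -12551 + (-103 - 15) = -12551 - 118 = -12669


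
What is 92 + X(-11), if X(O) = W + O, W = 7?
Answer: 88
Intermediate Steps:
X(O) = 7 + O
92 + X(-11) = 92 + (7 - 11) = 92 - 4 = 88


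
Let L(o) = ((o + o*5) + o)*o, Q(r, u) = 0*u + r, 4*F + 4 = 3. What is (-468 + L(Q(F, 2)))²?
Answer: 55965361/256 ≈ 2.1861e+5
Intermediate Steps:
F = -¼ (F = -1 + (¼)*3 = -1 + ¾ = -¼ ≈ -0.25000)
Q(r, u) = r (Q(r, u) = 0 + r = r)
L(o) = 7*o² (L(o) = ((o + 5*o) + o)*o = (6*o + o)*o = (7*o)*o = 7*o²)
(-468 + L(Q(F, 2)))² = (-468 + 7*(-¼)²)² = (-468 + 7*(1/16))² = (-468 + 7/16)² = (-7481/16)² = 55965361/256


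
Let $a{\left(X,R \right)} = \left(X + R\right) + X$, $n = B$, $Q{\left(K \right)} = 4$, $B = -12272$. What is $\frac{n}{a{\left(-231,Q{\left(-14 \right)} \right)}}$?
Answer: $\frac{6136}{229} \approx 26.795$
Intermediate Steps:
$n = -12272$
$a{\left(X,R \right)} = R + 2 X$ ($a{\left(X,R \right)} = \left(R + X\right) + X = R + 2 X$)
$\frac{n}{a{\left(-231,Q{\left(-14 \right)} \right)}} = - \frac{12272}{4 + 2 \left(-231\right)} = - \frac{12272}{4 - 462} = - \frac{12272}{-458} = \left(-12272\right) \left(- \frac{1}{458}\right) = \frac{6136}{229}$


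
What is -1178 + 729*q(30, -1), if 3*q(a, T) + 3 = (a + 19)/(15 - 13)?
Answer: 8093/2 ≈ 4046.5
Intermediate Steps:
q(a, T) = 13/6 + a/6 (q(a, T) = -1 + ((a + 19)/(15 - 13))/3 = -1 + ((19 + a)/2)/3 = -1 + ((19 + a)*(½))/3 = -1 + (19/2 + a/2)/3 = -1 + (19/6 + a/6) = 13/6 + a/6)
-1178 + 729*q(30, -1) = -1178 + 729*(13/6 + (⅙)*30) = -1178 + 729*(13/6 + 5) = -1178 + 729*(43/6) = -1178 + 10449/2 = 8093/2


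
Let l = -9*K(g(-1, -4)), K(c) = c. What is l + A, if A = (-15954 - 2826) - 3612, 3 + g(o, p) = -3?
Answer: -22338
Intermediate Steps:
g(o, p) = -6 (g(o, p) = -3 - 3 = -6)
A = -22392 (A = -18780 - 3612 = -22392)
l = 54 (l = -9*(-6) = 54)
l + A = 54 - 22392 = -22338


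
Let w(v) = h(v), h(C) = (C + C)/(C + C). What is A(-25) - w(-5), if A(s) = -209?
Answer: -210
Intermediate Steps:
h(C) = 1 (h(C) = (2*C)/((2*C)) = (2*C)*(1/(2*C)) = 1)
w(v) = 1
A(-25) - w(-5) = -209 - 1*1 = -209 - 1 = -210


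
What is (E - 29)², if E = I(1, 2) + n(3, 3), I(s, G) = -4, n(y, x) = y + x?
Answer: 729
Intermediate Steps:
n(y, x) = x + y
E = 2 (E = -4 + (3 + 3) = -4 + 6 = 2)
(E - 29)² = (2 - 29)² = (-27)² = 729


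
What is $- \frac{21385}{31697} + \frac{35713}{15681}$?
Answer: $\frac{796656776}{497040657} \approx 1.6028$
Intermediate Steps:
$- \frac{21385}{31697} + \frac{35713}{15681} = \frac{796656776}{497040657}$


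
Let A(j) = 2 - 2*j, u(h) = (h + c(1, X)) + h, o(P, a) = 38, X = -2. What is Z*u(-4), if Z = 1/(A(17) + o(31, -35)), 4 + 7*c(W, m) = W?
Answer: -59/42 ≈ -1.4048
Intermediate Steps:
c(W, m) = -4/7 + W/7
u(h) = -3/7 + 2*h (u(h) = (h + (-4/7 + (⅐)*1)) + h = (h + (-4/7 + ⅐)) + h = (h - 3/7) + h = (-3/7 + h) + h = -3/7 + 2*h)
Z = ⅙ (Z = 1/((2 - 2*17) + 38) = 1/((2 - 34) + 38) = 1/(-32 + 38) = 1/6 = ⅙ ≈ 0.16667)
Z*u(-4) = (-3/7 + 2*(-4))/6 = (-3/7 - 8)/6 = (⅙)*(-59/7) = -59/42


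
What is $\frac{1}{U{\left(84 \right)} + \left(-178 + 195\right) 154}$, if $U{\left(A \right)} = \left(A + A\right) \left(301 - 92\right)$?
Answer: $\frac{1}{37730} \approx 2.6504 \cdot 10^{-5}$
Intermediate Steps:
$U{\left(A \right)} = 418 A$ ($U{\left(A \right)} = 2 A 209 = 418 A$)
$\frac{1}{U{\left(84 \right)} + \left(-178 + 195\right) 154} = \frac{1}{418 \cdot 84 + \left(-178 + 195\right) 154} = \frac{1}{35112 + 17 \cdot 154} = \frac{1}{35112 + 2618} = \frac{1}{37730}$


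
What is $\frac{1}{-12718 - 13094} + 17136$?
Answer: $\frac{442314431}{25812} \approx 17136.0$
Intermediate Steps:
$\frac{1}{-12718 - 13094} + 17136 = \frac{1}{-25812} + 17136 = - \frac{1}{25812} + 17136 = \frac{442314431}{25812}$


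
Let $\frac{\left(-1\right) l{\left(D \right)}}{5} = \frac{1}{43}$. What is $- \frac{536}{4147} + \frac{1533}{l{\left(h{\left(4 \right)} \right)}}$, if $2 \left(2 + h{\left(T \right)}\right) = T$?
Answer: $- \frac{273368773}{20735} \approx -13184.0$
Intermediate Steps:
$h{\left(T \right)} = -2 + \frac{T}{2}$
$l{\left(D \right)} = - \frac{5}{43}$
$- \frac{536}{4147} + \frac{1533}{l{\left(h{\left(4 \right)} \right)}} = - \frac{536}{4147} + \frac{1533}{- \frac{5}{43}} = \left(-536\right) \frac{1}{4147} + 1533 \left(- \frac{43}{5}\right) = - \frac{536}{4147} - \frac{65919}{5} = - \frac{273368773}{20735}$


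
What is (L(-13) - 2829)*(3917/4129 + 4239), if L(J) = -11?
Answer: -49719164320/4129 ≈ -1.2041e+7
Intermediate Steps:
(L(-13) - 2829)*(3917/4129 + 4239) = (-11 - 2829)*(3917/4129 + 4239) = -2840*(3917*(1/4129) + 4239) = -2840*(3917/4129 + 4239) = -2840*17506748/4129 = -49719164320/4129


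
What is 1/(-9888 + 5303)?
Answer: -1/4585 ≈ -0.00021810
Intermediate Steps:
1/(-9888 + 5303) = 1/(-4585) = -1/4585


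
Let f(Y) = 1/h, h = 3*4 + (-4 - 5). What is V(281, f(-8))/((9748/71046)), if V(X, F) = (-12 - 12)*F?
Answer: -142092/2437 ≈ -58.306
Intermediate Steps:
h = 3 (h = 12 - 9 = 3)
f(Y) = 1/3
V(X, F) = -24*F
V(281, f(-8))/((9748/71046)) = (-24*1/3)/((9748/71046)) = -8/(9748*(1/71046)) = -8/4874/35523 = -8*35523/4874 = -142092/2437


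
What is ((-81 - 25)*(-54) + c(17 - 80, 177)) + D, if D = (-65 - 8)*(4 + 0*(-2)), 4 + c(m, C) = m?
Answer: 5365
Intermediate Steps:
c(m, C) = -4 + m
D = -292 (D = -73*(4 + 0) = -73*4 = -292)
((-81 - 25)*(-54) + c(17 - 80, 177)) + D = ((-81 - 25)*(-54) + (-4 + (17 - 80))) - 292 = (-106*(-54) + (-4 - 63)) - 292 = (5724 - 67) - 292 = 5657 - 292 = 5365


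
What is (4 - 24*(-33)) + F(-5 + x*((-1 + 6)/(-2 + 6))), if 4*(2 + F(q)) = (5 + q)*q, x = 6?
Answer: 12779/16 ≈ 798.69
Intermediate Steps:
F(q) = -2 + q*(5 + q)/4 (F(q) = -2 + ((5 + q)*q)/4 = -2 + (q*(5 + q))/4 = -2 + q*(5 + q)/4)
(4 - 24*(-33)) + F(-5 + x*((-1 + 6)/(-2 + 6))) = (4 - 24*(-33)) + (-2 + (-5 + 6*((-1 + 6)/(-2 + 6)))²/4 + 5*(-5 + 6*((-1 + 6)/(-2 + 6)))/4) = (4 + 792) + (-2 + (-5 + 6*(5/4))²/4 + 5*(-5 + 6*(5/4))/4) = 796 + (-2 + (-5 + 6*(5*(¼)))²/4 + 5*(-5 + 6*(5*(¼)))/4) = 796 + (-2 + (-5 + 6*(5/4))²/4 + 5*(-5 + 6*(5/4))/4) = 796 + (-2 + (-5 + 15/2)²/4 + 5*(-5 + 15/2)/4) = 796 + (-2 + (5/2)²/4 + (5/4)*(5/2)) = 796 + (-2 + (¼)*(25/4) + 25/8) = 796 + (-2 + 25/16 + 25/8) = 796 + 43/16 = 12779/16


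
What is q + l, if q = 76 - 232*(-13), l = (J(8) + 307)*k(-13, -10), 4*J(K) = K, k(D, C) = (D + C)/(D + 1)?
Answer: 14737/4 ≈ 3684.3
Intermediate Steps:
k(D, C) = (C + D)/(1 + D)
J(K) = K/4
l = 2369/4 (l = ((1/4)*8 + 307)*((-10 - 13)/(1 - 13)) = (2 + 307)*(-23/(-12)) = 309*(-1/12*(-23)) = 309*(23/12) = 2369/4 ≈ 592.25)
q = 3092 (q = 76 + 3016 = 3092)
q + l = 3092 + 2369/4 = 14737/4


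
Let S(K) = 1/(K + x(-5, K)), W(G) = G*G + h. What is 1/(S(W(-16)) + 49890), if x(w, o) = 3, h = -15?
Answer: 244/12173161 ≈ 2.0044e-5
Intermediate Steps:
W(G) = -15 + G² (W(G) = G*G - 15 = G² - 15 = -15 + G²)
S(K) = 1/(3 + K) (S(K) = 1/(K + 3) = 1/(3 + K))
1/(S(W(-16)) + 49890) = 1/(1/(3 + (-15 + (-16)²)) + 49890) = 1/(1/(3 + (-15 + 256)) + 49890) = 1/(1/(3 + 241) + 49890) = 1/(1/244 + 49890) = 1/(12173161/244) = 244/12173161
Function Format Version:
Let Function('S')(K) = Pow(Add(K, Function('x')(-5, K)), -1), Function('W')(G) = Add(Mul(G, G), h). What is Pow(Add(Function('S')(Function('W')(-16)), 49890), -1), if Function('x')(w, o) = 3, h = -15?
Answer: Rational(244, 12173161) ≈ 2.0044e-5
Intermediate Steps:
Function('W')(G) = Add(-15, Pow(G, 2)) (Function('W')(G) = Add(Mul(G, G), -15) = Add(Pow(G, 2), -15) = Add(-15, Pow(G, 2)))
Function('S')(K) = Pow(Add(3, K), -1) (Function('S')(K) = Pow(Add(K, 3), -1) = Pow(Add(3, K), -1))
Pow(Add(Function('S')(Function('W')(-16)), 49890), -1) = Pow(Add(Pow(Add(3, Add(-15, Pow(-16, 2))), -1), 49890), -1) = Pow(Add(Pow(Add(3, Add(-15, 256)), -1), 49890), -1) = Pow(Add(Pow(Add(3, 241), -1), 49890), -1) = Pow(Add(Pow(244, -1), 49890), -1) = Pow(Add(Rational(1, 244), 49890), -1) = Pow(Rational(12173161, 244), -1) = Rational(244, 12173161)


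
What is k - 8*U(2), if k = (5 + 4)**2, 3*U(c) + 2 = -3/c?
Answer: 271/3 ≈ 90.333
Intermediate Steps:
U(c) = -2/3 - 1/c (U(c) = -2/3 + (-3/c)/3 = -2/3 - 1/c)
k = 81 (k = 9**2 = 81)
k - 8*U(2) = 81 - 8*(-2/3 - 1/2) = 81 - 8*(-7/6) = 81 + 28/3 = 271/3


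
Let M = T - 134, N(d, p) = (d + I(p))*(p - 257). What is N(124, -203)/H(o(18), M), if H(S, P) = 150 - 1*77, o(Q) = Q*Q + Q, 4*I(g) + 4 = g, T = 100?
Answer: -33235/73 ≈ -455.27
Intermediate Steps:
I(g) = -1 + g/4
o(Q) = Q + Q**2 (o(Q) = Q**2 + Q = Q + Q**2)
N(d, p) = (-257 + p)*(-1 + d + p/4) (N(d, p) = (d + (-1 + p/4))*(p - 257) = (-1 + d + p/4)*(-257 + p) = (-257 + p)*(-1 + d + p/4))
M = -34 (M = 100 - 134 = -34)
H(S, P) = 73 (H(S, P) = 150 - 77 = 73)
N(124, -203)/H(o(18), M) = (257 - 257*124 - 261/4*(-203) + (1/4)*(-203)**2 + 124*(-203))/73 = (257 - 31868 + 52983/4 + (1/4)*41209 - 25172)*(1/73) = (257 - 31868 + 52983/4 + 41209/4 - 25172)*(1/73) = -33235*1/73 = -33235/73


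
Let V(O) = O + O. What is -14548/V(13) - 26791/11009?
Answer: -80427749/143117 ≈ -561.97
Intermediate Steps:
V(O) = 2*O
-14548/V(13) - 26791/11009 = -14548/(2*13) - 26791/11009 = -14548/26 - 26791*1/11009 = -14548*1/26 - 26791/11009 = -7274/13 - 26791/11009 = -80427749/143117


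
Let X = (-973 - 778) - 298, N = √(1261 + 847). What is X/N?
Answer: -2049*√527/1054 ≈ -44.628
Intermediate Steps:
N = 2*√527 (N = √2108 = 2*√527 ≈ 45.913)
X = -2049 (X = -1751 - 298 = -2049)
X/N = -2049*√527/1054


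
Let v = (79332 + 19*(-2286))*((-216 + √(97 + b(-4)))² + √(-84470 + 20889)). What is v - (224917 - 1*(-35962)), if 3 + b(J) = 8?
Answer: 1678257805 - 15507936*√102 + 35898*I*√63581 ≈ 1.5216e+9 + 9.0518e+6*I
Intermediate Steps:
b(J) = 5 (b(J) = -3 + 8 = 5)
v = 35898*(-216 + √102)² + 35898*I*√63581 (v = (79332 + 19*(-2286))*((-216 + √(97 + 5))² + √(-84470 + 20889)) = (79332 - 43434)*((-216 + √102)² + √(-63581)) = 35898*((-216 + √102)² + I*√63581) = 35898*(-216 + √102)² + 35898*I*√63581 ≈ 1.5219e+9 + 9.0518e+6*I)
v - (224917 - 1*(-35962)) = (35898*(216 - √102)² + 35898*I*√63581) - (224917 - 1*(-35962)) = (35898*(216 - √102)² + 35898*I*√63581) - (224917 + 35962) = (35898*(216 - √102)² + 35898*I*√63581) - 1*260879 = (35898*(216 - √102)² + 35898*I*√63581) - 260879 = -260879 + 35898*(216 - √102)² + 35898*I*√63581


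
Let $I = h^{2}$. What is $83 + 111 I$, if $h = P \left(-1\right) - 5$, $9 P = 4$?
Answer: $\frac{91078}{27} \approx 3373.3$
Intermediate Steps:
$P = \frac{4}{9}$ ($P = \frac{1}{9} \cdot 4 = \frac{4}{9} \approx 0.44444$)
$h = - \frac{49}{9}$ ($h = \frac{4}{9} \left(-1\right) - 5 = - \frac{4}{9} - 5 = - \frac{49}{9} \approx -5.4444$)
$I = \frac{2401}{81}$ ($I = \left(- \frac{49}{9}\right)^{2} = \frac{2401}{81} \approx 29.642$)
$83 + 111 I = 83 + 111 \cdot \frac{2401}{81} = 83 + \frac{88837}{27} = \frac{91078}{27}$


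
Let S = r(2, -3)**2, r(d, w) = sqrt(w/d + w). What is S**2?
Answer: 81/4 ≈ 20.250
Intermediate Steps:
r(d, w) = sqrt(w + w/d)
S = -9/2 (S = (sqrt(-3 - 3/2))**2 = (sqrt(-9/2))**2 = (3*I*sqrt(2)/2)**2 = -9/2 ≈ -4.5000)
S**2 = (-9/2)**2 = 81/4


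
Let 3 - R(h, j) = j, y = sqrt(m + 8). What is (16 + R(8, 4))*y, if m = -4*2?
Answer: 0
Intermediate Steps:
m = -8
y = 0 (y = sqrt(-8 + 8) = sqrt(0) = 0)
R(h, j) = 3 - j
(16 + R(8, 4))*y = (16 + (3 - 1*4))*0 = (16 + (3 - 4))*0 = (16 - 1)*0 = 15*0 = 0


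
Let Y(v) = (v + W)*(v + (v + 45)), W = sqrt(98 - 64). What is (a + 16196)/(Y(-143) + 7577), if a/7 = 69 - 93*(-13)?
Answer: 528484840/882693423 + 3029611*sqrt(34)/882693423 ≈ 0.61873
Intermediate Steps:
a = 8946 (a = 7*(69 - 93*(-13)) = 7*(69 + 1209) = 7*1278 = 8946)
W = sqrt(34) ≈ 5.8309
Y(v) = (45 + 2*v)*(v + sqrt(34)) (Y(v) = (v + sqrt(34))*(v + (v + 45)) = (v + sqrt(34))*(v + (45 + v)) = (v + sqrt(34))*(45 + 2*v) = (45 + 2*v)*(v + sqrt(34)))
(a + 16196)/(Y(-143) + 7577) = (8946 + 16196)/((2*(-143)**2 + 45*(-143) + 45*sqrt(34) + 2*(-143)*sqrt(34)) + 7577) = 25142/((2*20449 - 6435 + 45*sqrt(34) - 286*sqrt(34)) + 7577) = 25142/((40898 - 6435 + 45*sqrt(34) - 286*sqrt(34)) + 7577) = 25142/((34463 - 241*sqrt(34)) + 7577) = 25142/(42040 - 241*sqrt(34))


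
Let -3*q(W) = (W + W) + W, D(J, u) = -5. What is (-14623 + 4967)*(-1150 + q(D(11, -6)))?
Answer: 11056120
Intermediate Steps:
q(W) = -W (q(W) = -((W + W) + W)/3 = -(2*W + W)/3 = -W)
(-14623 + 4967)*(-1150 + q(D(11, -6))) = (-14623 + 4967)*(-1150 - 1*(-5)) = -9656*(-1150 + 5) = -9656*(-1145) = 11056120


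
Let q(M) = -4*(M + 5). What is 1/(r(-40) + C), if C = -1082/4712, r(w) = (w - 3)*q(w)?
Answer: -2356/14183661 ≈ -0.00016611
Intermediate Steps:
q(M) = -20 - 4*M (q(M) = -4*(5 + M) = -20 - 4*M)
r(w) = (-20 - 4*w)*(-3 + w) (r(w) = (w - 3)*(-20 - 4*w) = (-3 + w)*(-20 - 4*w) = (-20 - 4*w)*(-3 + w))
C = -541/2356 (C = -1082*1/4712 = -541/2356 ≈ -0.22963)
1/(r(-40) + C) = 1/(-4*(-3 - 40)*(5 - 40) - 541/2356) = 1/(-4*(-43)*(-35) - 541/2356) = 1/(-6020 - 541/2356) = 1/(-14183661/2356) = -2356/14183661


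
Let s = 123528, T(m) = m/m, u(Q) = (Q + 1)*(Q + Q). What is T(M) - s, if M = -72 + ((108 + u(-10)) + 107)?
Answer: -123527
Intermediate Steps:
u(Q) = 2*Q*(1 + Q) (u(Q) = (1 + Q)*(2*Q) = 2*Q*(1 + Q))
M = 323 (M = -72 + ((108 + 2*(-10)*(1 - 10)) + 107) = -72 + ((108 + 2*(-10)*(-9)) + 107) = -72 + ((108 + 180) + 107) = -72 + (288 + 107) = -72 + 395 = 323)
T(m) = 1
T(M) - s = 1 - 1*123528 = 1 - 123528 = -123527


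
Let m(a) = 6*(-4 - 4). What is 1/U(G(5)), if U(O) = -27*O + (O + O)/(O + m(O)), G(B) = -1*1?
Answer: 49/1325 ≈ 0.036981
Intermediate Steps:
m(a) = -48 (m(a) = 6*(-8) = -48)
G(B) = -1
U(O) = -27*O + 2*O/(-48 + O) (U(O) = -27*O + (O + O)/(O - 48) = -27*O + (2*O)/(-48 + O) = -27*O + 2*O/(-48 + O))
1/U(G(5)) = 1/(-(1298 - 27*(-1))/(-48 - 1)) = 1/(-1*(1298 + 27)/(-49)) = 1/(-1*(-1/49)*1325) = 1/(1325/49) = 49/1325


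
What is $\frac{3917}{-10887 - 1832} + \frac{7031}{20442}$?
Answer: $\frac{9355975}{260001798} \approx 0.035984$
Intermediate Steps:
$\frac{3917}{-10887 - 1832} + \frac{7031}{20442} = \frac{3917}{-10887 - 1832} + 7031 \cdot \frac{1}{20442} = \frac{3917}{-12719} + \frac{7031}{20442} = 3917 \left(- \frac{1}{12719}\right) + \frac{7031}{20442} = - \frac{3917}{12719} + \frac{7031}{20442} = \frac{9355975}{260001798}$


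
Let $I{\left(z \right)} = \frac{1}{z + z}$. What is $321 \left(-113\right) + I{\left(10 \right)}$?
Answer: $- \frac{725459}{20} \approx -36273.0$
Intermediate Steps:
$I{\left(z \right)} = \frac{1}{2 z}$
$321 \left(-113\right) + I{\left(10 \right)} = 321 \left(-113\right) + \frac{1}{2 \cdot 10} = -36273 + \frac{1}{2} \cdot \frac{1}{10} = -36273 + \frac{1}{20} = - \frac{725459}{20}$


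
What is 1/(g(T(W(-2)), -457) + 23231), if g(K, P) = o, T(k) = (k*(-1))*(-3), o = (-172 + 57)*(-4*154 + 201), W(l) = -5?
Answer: 1/70956 ≈ 1.4093e-5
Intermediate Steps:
o = 47725 (o = -115*(-616 + 201) = -115*(-415) = 47725)
T(k) = 3*k (T(k) = -k*(-3) = 3*k)
g(K, P) = 47725
1/(g(T(W(-2)), -457) + 23231) = 1/(47725 + 23231) = 1/70956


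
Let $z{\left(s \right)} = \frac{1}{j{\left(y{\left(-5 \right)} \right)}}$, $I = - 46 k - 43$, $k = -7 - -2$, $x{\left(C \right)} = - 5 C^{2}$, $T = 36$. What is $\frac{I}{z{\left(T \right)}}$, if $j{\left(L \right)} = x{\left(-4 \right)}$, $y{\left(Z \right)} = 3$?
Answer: $-14960$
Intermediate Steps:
$j{\left(L \right)} = -80$ ($j{\left(L \right)} = - 5 \left(-4\right)^{2} = \left(-5\right) 16 = -80$)
$k = -5$ ($k = -7 + 2 = -5$)
$I = 187$ ($I = \left(-46\right) \left(-5\right) - 43 = 230 - 43 = 187$)
$z{\left(s \right)} = - \frac{1}{80}$ ($z{\left(s \right)} = \frac{1}{-80} = - \frac{1}{80}$)
$\frac{I}{z{\left(T \right)}} = \frac{187}{- \frac{1}{80}} = 187 \left(-80\right) = -14960$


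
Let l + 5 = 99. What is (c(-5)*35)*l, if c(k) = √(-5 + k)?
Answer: 3290*I*√10 ≈ 10404.0*I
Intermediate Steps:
l = 94 (l = -5 + 99 = 94)
(c(-5)*35)*l = (√(-5 - 5)*35)*94 = (√(-10)*35)*94 = ((I*√10)*35)*94 = (35*I*√10)*94 = 3290*I*√10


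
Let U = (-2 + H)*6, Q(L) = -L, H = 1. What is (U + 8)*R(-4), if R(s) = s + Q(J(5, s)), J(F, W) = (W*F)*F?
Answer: 192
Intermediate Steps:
J(F, W) = W*F² (J(F, W) = (F*W)*F = W*F²)
U = -6 (U = (-2 + 1)*6 = -1*6 = -6)
R(s) = -24*s (R(s) = s - s*5² = s - s*25 = s - 25*s = -24*s)
(U + 8)*R(-4) = (-6 + 8)*(-24*(-4)) = 2*96 = 192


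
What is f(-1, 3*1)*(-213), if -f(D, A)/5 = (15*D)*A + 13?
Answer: -34080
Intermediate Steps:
f(D, A) = -65 - 75*A*D (f(D, A) = -5*((15*D)*A + 13) = -5*(15*A*D + 13) = -5*(13 + 15*A*D) = -65 - 75*A*D)
f(-1, 3*1)*(-213) = (-65 - 75*3*1*(-1))*(-213) = (-65 - 75*3*(-1))*(-213) = (-65 + 225)*(-213) = 160*(-213) = -34080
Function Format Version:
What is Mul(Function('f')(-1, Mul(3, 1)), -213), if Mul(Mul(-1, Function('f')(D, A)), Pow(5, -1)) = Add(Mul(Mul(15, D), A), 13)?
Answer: -34080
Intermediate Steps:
Function('f')(D, A) = Add(-65, Mul(-75, A, D)) (Function('f')(D, A) = Mul(-5, Add(Mul(Mul(15, D), A), 13)) = Mul(-5, Add(Mul(15, A, D), 13)) = Mul(-5, Add(13, Mul(15, A, D))) = Add(-65, Mul(-75, A, D)))
Mul(Function('f')(-1, Mul(3, 1)), -213) = Mul(Add(-65, Mul(-75, Mul(3, 1), -1)), -213) = Mul(Add(-65, Mul(-75, 3, -1)), -213) = Mul(Add(-65, 225), -213) = Mul(160, -213) = -34080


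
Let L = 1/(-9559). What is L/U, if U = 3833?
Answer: -1/36639647 ≈ -2.7293e-8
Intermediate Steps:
L = -1/9559 ≈ -0.00010461
L/U = -1/9559/3833 = -1/9559*1/3833 = -1/36639647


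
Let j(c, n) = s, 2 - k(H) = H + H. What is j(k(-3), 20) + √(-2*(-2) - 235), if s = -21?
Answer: -21 + I*√231 ≈ -21.0 + 15.199*I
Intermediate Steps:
k(H) = 2 - 2*H (k(H) = 2 - (H + H) = 2 - 2*H)
j(c, n) = -21
j(k(-3), 20) + √(-2*(-2) - 235) = -21 + √(-2*(-2) - 235) = -21 + √(4 - 235) = -21 + √(-231) = -21 + I*√231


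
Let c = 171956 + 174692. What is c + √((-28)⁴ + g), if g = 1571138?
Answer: 346648 + 3*√242866 ≈ 3.4813e+5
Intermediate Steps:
c = 346648
c + √((-28)⁴ + g) = 346648 + √((-28)⁴ + 1571138) = 346648 + √(614656 + 1571138) = 346648 + √2185794 = 346648 + 3*√242866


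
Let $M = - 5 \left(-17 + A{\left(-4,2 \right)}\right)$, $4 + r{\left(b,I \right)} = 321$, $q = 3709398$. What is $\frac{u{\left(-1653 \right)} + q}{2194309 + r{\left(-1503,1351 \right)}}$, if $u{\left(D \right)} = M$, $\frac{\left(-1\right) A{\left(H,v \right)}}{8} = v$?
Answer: $\frac{1236521}{731542} \approx 1.6903$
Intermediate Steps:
$r{\left(b,I \right)} = 317$ ($r{\left(b,I \right)} = -4 + 321 = 317$)
$A{\left(H,v \right)} = - 8 v$
$M = 165$ ($M = - 5 \left(-17 - 16\right) = \left(-5\right) \left(-33\right) = 165$)
$u{\left(D \right)} = 165$
$\frac{u{\left(-1653 \right)} + q}{2194309 + r{\left(-1503,1351 \right)}} = \frac{165 + 3709398}{2194309 + 317} = \frac{3709563}{2194626} = 3709563 \cdot \frac{1}{2194626} = \frac{1236521}{731542}$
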